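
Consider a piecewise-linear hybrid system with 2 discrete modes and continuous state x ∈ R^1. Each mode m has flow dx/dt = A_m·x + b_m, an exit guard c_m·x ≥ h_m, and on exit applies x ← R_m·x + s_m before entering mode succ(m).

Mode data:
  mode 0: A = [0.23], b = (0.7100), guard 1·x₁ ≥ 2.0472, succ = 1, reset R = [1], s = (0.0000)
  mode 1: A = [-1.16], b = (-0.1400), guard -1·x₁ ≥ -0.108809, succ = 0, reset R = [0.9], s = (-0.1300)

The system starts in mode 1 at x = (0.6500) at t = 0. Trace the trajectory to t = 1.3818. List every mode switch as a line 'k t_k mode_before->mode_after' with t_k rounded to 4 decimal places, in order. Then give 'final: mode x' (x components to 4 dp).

Mode 1: guard c·x = -0.1088 hit at Δt = 1.0443 (t = 1.0443), x⁻ = (0.1088) → reset → x⁺ = (-0.0321), jump to mode 0
Mode 0: flow for 0.3375 to horizon, guard not reached → x = (0.2145)

1 1.0443 1->0
final: 0 0.2145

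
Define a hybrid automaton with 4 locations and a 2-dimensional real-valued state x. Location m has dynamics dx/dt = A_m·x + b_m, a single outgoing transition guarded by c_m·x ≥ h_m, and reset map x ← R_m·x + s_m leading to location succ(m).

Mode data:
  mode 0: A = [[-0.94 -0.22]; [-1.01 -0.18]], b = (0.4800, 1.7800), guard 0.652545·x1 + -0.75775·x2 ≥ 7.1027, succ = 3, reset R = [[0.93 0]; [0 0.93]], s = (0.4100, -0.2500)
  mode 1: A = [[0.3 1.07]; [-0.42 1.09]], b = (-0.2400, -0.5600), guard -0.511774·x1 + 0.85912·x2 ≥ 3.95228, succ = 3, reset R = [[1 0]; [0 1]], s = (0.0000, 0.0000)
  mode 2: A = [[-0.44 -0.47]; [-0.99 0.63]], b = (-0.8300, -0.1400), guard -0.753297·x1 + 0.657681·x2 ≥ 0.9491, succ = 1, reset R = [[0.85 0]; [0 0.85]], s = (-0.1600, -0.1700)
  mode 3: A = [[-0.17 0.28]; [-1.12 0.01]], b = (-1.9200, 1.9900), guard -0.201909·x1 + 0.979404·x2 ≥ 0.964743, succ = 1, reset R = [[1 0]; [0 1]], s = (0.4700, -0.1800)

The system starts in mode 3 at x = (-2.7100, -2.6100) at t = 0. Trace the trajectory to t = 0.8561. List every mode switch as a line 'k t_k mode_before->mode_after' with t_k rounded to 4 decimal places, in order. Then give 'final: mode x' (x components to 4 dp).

1 0.5139 3->1
final: 1 -3.4597 0.4338

Mode 3: guard c·x = 0.9647 hit at Δt = 0.5139 (t = 0.5139), x⁻ = (-3.5943, 0.2441) → reset → x⁺ = (-3.1243, 0.0641), jump to mode 1
Mode 1: flow for 0.3422 to horizon, guard not reached → x = (-3.4597, 0.4338)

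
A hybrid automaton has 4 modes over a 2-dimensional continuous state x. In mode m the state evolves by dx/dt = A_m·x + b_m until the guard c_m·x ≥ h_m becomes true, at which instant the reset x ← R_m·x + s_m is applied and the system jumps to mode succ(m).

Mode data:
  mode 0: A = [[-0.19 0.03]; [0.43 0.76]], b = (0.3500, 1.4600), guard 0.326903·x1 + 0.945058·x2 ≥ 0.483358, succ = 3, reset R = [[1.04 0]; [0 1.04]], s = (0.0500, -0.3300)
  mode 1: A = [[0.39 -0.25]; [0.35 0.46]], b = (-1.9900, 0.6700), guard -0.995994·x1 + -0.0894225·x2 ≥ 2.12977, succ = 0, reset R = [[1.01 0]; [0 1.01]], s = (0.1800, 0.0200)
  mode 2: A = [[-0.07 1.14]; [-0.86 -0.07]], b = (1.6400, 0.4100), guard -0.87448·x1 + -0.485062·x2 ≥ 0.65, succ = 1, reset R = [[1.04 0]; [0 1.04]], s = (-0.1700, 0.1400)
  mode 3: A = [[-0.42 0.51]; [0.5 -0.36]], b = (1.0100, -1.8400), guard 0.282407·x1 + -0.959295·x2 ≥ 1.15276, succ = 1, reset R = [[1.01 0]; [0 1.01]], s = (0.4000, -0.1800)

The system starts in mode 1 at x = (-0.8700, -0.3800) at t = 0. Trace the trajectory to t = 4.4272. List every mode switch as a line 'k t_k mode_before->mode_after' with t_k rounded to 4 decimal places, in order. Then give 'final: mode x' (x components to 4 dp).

1 0.4993 1->0
2 1.8879 0->3
3 2.8293 3->1
4 4.0144 1->0
final: 0 -1.5657 -2.0679

Mode 1: guard c·x = 2.1298 hit at Δt = 0.4993 (t = 0.4993), x⁻ = (-2.1037, -0.3856) → reset → x⁺ = (-1.9448, -0.3694), jump to mode 0
Mode 0: guard c·x = 0.4834 hit at Δt = 1.3886 (t = 1.8879), x⁻ = (-1.0618, 0.8787) → reset → x⁺ = (-1.0543, 0.5839), jump to mode 3
Mode 3: guard c·x = 1.1528 hit at Δt = 0.9414 (t = 2.8293), x⁻ = (-0.1116, -1.2345) → reset → x⁺ = (0.2872, -1.4269), jump to mode 1
Mode 1: guard c·x = 2.1298 hit at Δt = 1.1851 (t = 4.0144), x⁻ = (-1.9792, -1.7721) → reset → x⁺ = (-1.8190, -1.7698), jump to mode 0
Mode 0: flow for 0.4128 to horizon, guard not reached → x = (-1.5657, -2.0679)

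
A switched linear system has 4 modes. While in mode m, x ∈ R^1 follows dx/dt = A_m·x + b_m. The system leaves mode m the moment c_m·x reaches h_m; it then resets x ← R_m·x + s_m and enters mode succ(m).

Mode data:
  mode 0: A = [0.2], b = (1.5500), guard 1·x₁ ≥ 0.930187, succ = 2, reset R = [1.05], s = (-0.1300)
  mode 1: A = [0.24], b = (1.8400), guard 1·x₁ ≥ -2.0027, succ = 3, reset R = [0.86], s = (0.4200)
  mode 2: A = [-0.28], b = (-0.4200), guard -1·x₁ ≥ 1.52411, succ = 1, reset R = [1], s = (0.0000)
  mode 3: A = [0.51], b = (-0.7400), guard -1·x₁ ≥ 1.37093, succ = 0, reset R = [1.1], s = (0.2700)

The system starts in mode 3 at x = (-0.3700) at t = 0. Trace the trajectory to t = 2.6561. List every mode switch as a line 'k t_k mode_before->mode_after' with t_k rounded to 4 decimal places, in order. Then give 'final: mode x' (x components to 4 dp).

1 0.8589 3->0
2 2.2959 0->2
final: 2 0.6216

Mode 3: guard c·x = 1.3709 hit at Δt = 0.8589 (t = 0.8589), x⁻ = (-1.3709) → reset → x⁺ = (-1.2380), jump to mode 0
Mode 0: guard c·x = 0.9302 hit at Δt = 1.4370 (t = 2.2959), x⁻ = (0.9302) → reset → x⁺ = (0.8467), jump to mode 2
Mode 2: flow for 0.3602 to horizon, guard not reached → x = (0.6216)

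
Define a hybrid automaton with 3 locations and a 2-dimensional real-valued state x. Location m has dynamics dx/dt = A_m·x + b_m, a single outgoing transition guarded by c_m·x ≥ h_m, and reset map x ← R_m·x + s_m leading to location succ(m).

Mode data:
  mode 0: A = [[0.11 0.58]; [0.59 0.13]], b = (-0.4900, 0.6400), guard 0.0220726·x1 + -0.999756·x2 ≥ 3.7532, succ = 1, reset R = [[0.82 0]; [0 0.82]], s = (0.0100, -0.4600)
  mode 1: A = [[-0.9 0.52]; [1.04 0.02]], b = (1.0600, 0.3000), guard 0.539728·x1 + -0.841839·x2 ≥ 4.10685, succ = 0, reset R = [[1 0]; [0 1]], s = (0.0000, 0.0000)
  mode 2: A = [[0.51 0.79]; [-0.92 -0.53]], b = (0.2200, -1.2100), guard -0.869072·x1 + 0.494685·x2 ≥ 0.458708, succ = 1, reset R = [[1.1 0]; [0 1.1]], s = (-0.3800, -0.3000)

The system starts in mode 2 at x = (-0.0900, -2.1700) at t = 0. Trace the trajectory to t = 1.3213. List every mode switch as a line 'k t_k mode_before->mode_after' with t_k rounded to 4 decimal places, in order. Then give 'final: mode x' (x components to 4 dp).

Mode 2: guard c·x = 0.4587 hit at Δt = 0.8012 (t = 0.8012), x⁻ = (-1.5039, -1.7149) → reset → x⁺ = (-2.0343, -2.1864), jump to mode 1
Mode 1: flow for 0.5201 to horizon, guard not reached → x = (-1.4023, -2.9642)

1 0.8012 2->1
final: 1 -1.4023 -2.9642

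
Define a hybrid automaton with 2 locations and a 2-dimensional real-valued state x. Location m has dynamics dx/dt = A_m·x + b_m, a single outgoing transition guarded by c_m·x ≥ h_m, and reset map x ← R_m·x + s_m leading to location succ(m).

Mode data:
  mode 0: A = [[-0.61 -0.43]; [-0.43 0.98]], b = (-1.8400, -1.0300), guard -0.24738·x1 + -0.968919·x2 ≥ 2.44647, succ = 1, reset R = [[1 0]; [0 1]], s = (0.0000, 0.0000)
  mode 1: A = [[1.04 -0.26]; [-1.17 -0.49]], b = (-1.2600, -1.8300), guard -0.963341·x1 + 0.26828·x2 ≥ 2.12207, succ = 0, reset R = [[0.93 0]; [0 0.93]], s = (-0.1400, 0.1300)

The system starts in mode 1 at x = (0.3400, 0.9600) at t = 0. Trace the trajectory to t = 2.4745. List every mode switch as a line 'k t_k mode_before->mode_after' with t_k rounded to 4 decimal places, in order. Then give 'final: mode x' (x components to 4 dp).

Mode 1: guard c·x = 2.1221 hit at Δt = 1.3178 (t = 1.3178), x⁻ = (-2.2861, -0.2992) → reset → x⁺ = (-2.2661, -0.1482), jump to mode 0
Mode 0: flow for 1.1567 to horizon, guard not reached → x = (-2.5387, -0.4515)

1 1.3178 1->0
final: 0 -2.5387 -0.4515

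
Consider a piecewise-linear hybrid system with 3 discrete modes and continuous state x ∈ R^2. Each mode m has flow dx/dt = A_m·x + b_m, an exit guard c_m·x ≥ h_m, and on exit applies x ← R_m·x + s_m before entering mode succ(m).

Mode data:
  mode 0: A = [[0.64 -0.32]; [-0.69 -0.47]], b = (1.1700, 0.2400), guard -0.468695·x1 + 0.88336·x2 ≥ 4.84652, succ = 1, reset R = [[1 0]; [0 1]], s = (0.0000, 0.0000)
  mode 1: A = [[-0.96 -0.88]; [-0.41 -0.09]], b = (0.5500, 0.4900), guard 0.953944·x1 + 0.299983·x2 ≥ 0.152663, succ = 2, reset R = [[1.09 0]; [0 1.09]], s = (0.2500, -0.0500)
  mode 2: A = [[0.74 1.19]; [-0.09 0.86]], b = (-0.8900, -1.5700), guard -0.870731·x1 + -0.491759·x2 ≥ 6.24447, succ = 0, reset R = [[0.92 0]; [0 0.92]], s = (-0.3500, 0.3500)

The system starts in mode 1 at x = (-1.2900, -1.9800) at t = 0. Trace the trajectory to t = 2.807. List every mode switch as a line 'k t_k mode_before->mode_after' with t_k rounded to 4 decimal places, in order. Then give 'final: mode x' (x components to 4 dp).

Mode 1: guard c·x = 0.1527 hit at Δt = 0.8760 (t = 0.8760), x⁻ = (0.5871, -1.3580) → reset → x⁺ = (0.8899, -1.5302), jump to mode 2
Mode 2: guard c·x = 6.2445 hit at Δt = 0.9091 (t = 1.7851), x⁻ = (-4.1082, -5.4240) → reset → x⁺ = (-4.1296, -4.6401), jump to mode 0
Mode 0: flow for 1.0219 to horizon, guard not reached → x = (-5.0893, -0.1697)

1 0.8760 1->2
2 1.7851 2->0
final: 0 -5.0893 -0.1697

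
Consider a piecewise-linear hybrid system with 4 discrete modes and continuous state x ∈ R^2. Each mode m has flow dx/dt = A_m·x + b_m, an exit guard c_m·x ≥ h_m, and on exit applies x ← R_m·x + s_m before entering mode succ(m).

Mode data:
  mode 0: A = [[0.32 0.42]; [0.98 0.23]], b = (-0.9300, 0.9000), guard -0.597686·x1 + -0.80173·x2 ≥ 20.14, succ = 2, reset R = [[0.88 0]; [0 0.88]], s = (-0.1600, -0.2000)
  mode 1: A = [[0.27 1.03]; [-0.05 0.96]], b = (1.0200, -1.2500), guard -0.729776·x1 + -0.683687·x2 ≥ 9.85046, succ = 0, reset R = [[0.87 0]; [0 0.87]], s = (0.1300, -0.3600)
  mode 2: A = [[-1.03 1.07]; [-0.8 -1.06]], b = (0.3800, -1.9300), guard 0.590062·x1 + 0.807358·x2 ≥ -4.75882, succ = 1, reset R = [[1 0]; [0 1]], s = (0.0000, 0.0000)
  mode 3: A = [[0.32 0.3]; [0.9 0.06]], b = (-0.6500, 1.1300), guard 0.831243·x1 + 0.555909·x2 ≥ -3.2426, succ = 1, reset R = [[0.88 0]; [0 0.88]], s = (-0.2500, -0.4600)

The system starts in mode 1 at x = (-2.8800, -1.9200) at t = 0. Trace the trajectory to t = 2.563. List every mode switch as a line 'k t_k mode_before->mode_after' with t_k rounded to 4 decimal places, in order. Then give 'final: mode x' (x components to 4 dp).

1 0.9992 1->0
2 1.8674 0->2
final: 2 -9.3078 -3.2176

Mode 1: guard c·x = 9.8505 hit at Δt = 0.9992 (t = 0.9992), x⁻ = (-7.1700, -6.7545) → reset → x⁺ = (-6.1079, -6.2364), jump to mode 0
Mode 0: guard c·x = 20.1400 hit at Δt = 0.8682 (t = 1.8674), x⁻ = (-13.1646, -15.3066) → reset → x⁺ = (-11.7448, -13.6698), jump to mode 2
Mode 2: flow for 0.6956 to horizon, guard not reached → x = (-9.3078, -3.2176)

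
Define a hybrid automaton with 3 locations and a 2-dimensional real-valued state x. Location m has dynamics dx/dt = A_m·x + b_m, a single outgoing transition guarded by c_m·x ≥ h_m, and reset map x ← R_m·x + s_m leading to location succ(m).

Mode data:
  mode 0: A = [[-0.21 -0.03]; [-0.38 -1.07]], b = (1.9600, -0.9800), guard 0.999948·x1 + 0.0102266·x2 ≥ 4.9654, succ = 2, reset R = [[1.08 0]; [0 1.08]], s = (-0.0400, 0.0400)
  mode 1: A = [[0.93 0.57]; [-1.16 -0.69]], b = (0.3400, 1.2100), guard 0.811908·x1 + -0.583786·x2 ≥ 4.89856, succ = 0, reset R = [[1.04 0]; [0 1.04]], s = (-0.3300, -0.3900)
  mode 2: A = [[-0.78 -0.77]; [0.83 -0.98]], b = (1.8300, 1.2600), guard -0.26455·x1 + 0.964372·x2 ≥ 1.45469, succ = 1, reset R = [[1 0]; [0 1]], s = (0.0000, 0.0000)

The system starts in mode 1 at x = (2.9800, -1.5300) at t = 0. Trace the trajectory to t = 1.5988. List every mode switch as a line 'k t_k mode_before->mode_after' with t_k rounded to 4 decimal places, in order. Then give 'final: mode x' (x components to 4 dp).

Mode 1: guard c·x = 4.8986 hit at Δt = 0.5128 (t = 0.5128), x⁻ = (4.3196, -2.3835) → reset → x⁺ = (4.1624, -2.8688), jump to mode 0
Mode 0: guard c·x = 4.9654 hit at Δt = 0.7702 (t = 1.2830), x⁻ = (4.9933, -2.6987) → reset → x⁺ = (5.3527, -2.8746), jump to mode 2
Mode 2: flow for 0.3158 to horizon, guard not reached → x = (5.0452, -0.5880)

1 0.5128 1->0
2 1.2830 0->2
final: 2 5.0452 -0.5880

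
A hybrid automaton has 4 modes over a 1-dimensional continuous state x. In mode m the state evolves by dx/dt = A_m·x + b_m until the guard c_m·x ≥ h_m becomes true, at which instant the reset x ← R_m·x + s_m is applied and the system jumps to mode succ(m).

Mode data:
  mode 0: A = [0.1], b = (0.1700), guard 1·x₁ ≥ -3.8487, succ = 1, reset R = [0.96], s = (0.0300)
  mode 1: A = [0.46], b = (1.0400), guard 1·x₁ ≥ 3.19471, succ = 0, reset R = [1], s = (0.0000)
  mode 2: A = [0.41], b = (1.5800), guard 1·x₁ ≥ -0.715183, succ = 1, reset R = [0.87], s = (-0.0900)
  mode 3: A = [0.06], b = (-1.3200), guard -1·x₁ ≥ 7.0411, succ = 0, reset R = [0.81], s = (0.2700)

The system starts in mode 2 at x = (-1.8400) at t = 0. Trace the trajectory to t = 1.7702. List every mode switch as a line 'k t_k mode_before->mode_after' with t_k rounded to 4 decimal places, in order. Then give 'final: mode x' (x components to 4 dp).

1 1.0824 2->1
final: 1 -0.1359

Mode 2: guard c·x = -0.7152 hit at Δt = 1.0824 (t = 1.0824), x⁻ = (-0.7152) → reset → x⁺ = (-0.7122), jump to mode 1
Mode 1: flow for 0.6878 to horizon, guard not reached → x = (-0.1359)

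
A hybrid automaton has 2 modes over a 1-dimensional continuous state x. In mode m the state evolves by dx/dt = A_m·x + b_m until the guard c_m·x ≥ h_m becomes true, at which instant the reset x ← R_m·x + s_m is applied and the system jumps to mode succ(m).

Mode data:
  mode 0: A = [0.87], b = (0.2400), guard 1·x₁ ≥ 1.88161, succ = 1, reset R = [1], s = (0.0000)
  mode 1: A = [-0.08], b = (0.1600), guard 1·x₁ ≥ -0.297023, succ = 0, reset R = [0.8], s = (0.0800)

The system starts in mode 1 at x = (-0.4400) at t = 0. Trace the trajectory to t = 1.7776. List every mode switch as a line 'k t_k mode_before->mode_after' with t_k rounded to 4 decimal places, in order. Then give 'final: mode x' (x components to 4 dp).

Mode 1: guard c·x = -0.2970 hit at Δt = 0.7548 (t = 0.7548), x⁻ = (-0.2970) → reset → x⁺ = (-0.1576), jump to mode 0
Mode 0: flow for 1.0228 to horizon, guard not reached → x = (0.0120)

1 0.7548 1->0
final: 0 0.0120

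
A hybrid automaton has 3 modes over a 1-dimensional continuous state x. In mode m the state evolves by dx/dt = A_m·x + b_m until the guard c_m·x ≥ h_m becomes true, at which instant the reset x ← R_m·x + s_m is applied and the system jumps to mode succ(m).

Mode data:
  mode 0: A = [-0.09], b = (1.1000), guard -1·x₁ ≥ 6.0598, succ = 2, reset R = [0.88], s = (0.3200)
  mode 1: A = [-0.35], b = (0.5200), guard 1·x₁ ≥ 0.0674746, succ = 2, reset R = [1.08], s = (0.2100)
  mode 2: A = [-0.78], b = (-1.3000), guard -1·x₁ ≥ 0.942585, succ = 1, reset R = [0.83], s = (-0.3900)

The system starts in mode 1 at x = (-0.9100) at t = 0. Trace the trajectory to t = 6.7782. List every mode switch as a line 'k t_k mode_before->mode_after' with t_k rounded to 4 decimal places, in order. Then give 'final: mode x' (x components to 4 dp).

1 1.4979 1->2
2 2.7677 2->1
3 4.5625 1->2
4 5.8323 2->1
final: 1 -0.4232

Mode 1: guard c·x = 0.0675 hit at Δt = 1.4979 (t = 1.4979), x⁻ = (0.0675) → reset → x⁺ = (0.2829), jump to mode 2
Mode 2: guard c·x = 0.9426 hit at Δt = 1.2698 (t = 2.7677), x⁻ = (-0.9426) → reset → x⁺ = (-1.1723), jump to mode 1
Mode 1: guard c·x = 0.0675 hit at Δt = 1.7948 (t = 4.5625), x⁻ = (0.0675) → reset → x⁺ = (0.2829), jump to mode 2
Mode 2: guard c·x = 0.9426 hit at Δt = 1.2698 (t = 5.8323), x⁻ = (-0.9426) → reset → x⁺ = (-1.1723), jump to mode 1
Mode 1: flow for 0.9459 to horizon, guard not reached → x = (-0.4232)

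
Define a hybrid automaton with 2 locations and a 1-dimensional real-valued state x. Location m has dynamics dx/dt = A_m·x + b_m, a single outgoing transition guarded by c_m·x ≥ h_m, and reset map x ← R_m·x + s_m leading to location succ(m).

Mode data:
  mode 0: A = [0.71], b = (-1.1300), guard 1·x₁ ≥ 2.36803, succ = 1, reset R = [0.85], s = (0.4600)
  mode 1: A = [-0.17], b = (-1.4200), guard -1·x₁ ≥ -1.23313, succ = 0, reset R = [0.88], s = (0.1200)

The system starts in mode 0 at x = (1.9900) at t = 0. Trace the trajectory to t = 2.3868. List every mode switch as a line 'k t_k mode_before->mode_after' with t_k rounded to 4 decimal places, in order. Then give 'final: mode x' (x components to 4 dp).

Mode 0: guard c·x = 2.3680 hit at Δt = 0.9397 (t = 0.9397), x⁻ = (2.3680) → reset → x⁺ = (2.4728), jump to mode 1
Mode 1: guard c·x = -1.2331 hit at Δt = 0.7154 (t = 1.6551), x⁻ = (1.2331) → reset → x⁺ = (1.2052), jump to mode 0
Mode 0: flow for 0.7317 to horizon, guard not reached → x = (0.9419)

1 0.9397 0->1
2 1.6551 1->0
final: 0 0.9419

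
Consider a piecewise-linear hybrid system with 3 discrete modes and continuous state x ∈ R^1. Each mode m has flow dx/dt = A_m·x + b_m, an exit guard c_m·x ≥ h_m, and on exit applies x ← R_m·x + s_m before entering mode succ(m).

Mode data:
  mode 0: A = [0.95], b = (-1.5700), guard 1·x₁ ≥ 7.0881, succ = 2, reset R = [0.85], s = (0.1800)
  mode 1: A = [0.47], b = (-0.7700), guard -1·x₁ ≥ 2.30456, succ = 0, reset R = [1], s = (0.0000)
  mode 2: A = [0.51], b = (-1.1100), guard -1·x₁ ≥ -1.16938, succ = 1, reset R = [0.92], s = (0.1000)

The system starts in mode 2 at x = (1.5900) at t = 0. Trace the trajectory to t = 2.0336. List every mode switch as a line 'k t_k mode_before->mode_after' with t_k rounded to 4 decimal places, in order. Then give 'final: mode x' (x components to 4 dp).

Mode 2: guard c·x = -1.1694 hit at Δt = 1.0602 (t = 1.0602), x⁻ = (1.1694) → reset → x⁺ = (1.1758), jump to mode 1
Mode 1: flow for 0.9734 to horizon, guard not reached → x = (0.9075)

1 1.0602 2->1
final: 1 0.9075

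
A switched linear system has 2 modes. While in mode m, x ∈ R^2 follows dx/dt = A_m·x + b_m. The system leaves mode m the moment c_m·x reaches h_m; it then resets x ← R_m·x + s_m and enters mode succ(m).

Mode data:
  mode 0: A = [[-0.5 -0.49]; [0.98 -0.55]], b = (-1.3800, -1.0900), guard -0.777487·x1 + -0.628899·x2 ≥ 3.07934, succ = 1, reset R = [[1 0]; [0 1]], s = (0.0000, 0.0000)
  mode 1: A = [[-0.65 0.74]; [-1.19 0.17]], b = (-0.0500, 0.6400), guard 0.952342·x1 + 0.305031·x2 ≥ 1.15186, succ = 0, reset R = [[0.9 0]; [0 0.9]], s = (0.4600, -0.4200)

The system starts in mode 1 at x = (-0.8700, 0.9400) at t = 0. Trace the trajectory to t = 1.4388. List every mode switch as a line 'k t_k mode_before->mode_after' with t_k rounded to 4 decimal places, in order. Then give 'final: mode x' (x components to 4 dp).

1 1.0690 1->0
final: 0 0.0949 1.0266

Mode 1: guard c·x = 1.1519 hit at Δt = 1.0690 (t = 1.0690), x⁻ = (0.5216, 2.1479) → reset → x⁺ = (0.9294, 1.5131), jump to mode 0
Mode 0: flow for 0.3698 to horizon, guard not reached → x = (0.0949, 1.0266)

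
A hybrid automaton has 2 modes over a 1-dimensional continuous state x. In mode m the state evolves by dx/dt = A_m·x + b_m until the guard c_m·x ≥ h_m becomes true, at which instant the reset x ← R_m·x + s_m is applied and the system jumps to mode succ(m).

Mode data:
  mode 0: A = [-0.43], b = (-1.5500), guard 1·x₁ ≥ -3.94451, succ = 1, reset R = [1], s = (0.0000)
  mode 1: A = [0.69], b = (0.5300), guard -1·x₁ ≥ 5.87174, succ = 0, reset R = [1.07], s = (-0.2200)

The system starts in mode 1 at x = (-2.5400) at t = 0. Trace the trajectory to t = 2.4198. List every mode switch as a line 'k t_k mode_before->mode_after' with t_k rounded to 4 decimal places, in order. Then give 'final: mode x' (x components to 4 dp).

Mode 1: guard c·x = 5.8717 hit at Δt = 1.5332 (t = 1.5332), x⁻ = (-5.8717) → reset → x⁺ = (-6.5028), jump to mode 0
Mode 0: flow for 0.8866 to horizon, guard not reached → x = (-5.5841)

1 1.5332 1->0
final: 0 -5.5841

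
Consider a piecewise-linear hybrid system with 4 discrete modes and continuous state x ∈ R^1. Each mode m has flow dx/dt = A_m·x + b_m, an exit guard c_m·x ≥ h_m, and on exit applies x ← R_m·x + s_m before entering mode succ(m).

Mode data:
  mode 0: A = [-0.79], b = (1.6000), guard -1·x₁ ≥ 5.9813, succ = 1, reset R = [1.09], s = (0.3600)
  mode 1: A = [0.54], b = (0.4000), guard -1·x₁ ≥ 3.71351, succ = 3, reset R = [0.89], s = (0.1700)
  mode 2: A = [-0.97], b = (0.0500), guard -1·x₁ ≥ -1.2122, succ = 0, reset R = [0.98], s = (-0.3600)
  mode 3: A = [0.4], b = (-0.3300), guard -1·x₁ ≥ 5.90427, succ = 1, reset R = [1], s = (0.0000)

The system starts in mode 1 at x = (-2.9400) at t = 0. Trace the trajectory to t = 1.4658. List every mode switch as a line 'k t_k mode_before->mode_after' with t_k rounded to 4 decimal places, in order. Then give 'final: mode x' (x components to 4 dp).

Mode 1: guard c·x = 3.7135 hit at Δt = 0.5581 (t = 0.5581), x⁻ = (-3.7135) → reset → x⁺ = (-3.1350), jump to mode 3
Mode 3: flow for 0.9077 to horizon, guard not reached → x = (-4.8685)

1 0.5581 1->3
final: 3 -4.8685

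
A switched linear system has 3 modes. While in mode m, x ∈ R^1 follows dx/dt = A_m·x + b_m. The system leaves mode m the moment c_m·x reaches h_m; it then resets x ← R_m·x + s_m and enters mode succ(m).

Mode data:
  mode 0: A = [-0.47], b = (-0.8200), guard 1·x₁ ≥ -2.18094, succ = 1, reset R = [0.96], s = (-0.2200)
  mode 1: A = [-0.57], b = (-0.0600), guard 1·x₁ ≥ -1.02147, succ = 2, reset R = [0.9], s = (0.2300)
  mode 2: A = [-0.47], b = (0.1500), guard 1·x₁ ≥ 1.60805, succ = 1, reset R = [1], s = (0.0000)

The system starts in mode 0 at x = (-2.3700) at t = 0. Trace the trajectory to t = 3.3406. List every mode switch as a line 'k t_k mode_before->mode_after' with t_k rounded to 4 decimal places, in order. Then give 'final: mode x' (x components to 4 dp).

1 0.7660 0->1
2 2.3095 1->2
final: 2 -0.3020

Mode 0: guard c·x = -2.1809 hit at Δt = 0.7660 (t = 0.7660), x⁻ = (-2.1809) → reset → x⁺ = (-2.3137), jump to mode 1
Mode 1: guard c·x = -1.0215 hit at Δt = 1.5435 (t = 2.3095), x⁻ = (-1.0215) → reset → x⁺ = (-0.6893), jump to mode 2
Mode 2: flow for 1.0311 to horizon, guard not reached → x = (-0.3020)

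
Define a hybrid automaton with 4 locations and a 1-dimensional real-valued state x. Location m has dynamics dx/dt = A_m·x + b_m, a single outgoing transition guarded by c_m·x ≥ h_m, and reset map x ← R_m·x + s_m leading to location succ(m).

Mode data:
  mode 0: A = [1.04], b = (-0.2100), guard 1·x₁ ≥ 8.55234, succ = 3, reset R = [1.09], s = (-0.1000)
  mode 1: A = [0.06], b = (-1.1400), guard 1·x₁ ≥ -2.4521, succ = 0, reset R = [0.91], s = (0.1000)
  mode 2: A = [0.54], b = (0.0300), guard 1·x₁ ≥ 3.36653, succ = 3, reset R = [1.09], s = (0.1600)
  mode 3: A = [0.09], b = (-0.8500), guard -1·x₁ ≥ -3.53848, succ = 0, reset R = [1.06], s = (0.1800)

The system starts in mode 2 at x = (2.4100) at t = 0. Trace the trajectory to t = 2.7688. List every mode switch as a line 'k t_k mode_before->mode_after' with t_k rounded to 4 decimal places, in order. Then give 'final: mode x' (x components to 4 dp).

Mode 2: guard c·x = 3.3665 hit at Δt = 0.6071 (t = 0.6071), x⁻ = (3.3665) → reset → x⁺ = (3.8295), jump to mode 3
Mode 3: guard c·x = -3.5385 hit at Δt = 0.5615 (t = 1.1686), x⁻ = (3.5385) → reset → x⁺ = (3.9308), jump to mode 0
Mode 0: guard c·x = 8.5523 hit at Δt = 0.7752 (t = 1.9438), x⁻ = (8.5523) → reset → x⁺ = (9.2221), jump to mode 3
Mode 3: flow for 0.8250 to horizon, guard not reached → x = (9.2049)

1 0.6071 2->3
2 1.1686 3->0
3 1.9438 0->3
final: 3 9.2049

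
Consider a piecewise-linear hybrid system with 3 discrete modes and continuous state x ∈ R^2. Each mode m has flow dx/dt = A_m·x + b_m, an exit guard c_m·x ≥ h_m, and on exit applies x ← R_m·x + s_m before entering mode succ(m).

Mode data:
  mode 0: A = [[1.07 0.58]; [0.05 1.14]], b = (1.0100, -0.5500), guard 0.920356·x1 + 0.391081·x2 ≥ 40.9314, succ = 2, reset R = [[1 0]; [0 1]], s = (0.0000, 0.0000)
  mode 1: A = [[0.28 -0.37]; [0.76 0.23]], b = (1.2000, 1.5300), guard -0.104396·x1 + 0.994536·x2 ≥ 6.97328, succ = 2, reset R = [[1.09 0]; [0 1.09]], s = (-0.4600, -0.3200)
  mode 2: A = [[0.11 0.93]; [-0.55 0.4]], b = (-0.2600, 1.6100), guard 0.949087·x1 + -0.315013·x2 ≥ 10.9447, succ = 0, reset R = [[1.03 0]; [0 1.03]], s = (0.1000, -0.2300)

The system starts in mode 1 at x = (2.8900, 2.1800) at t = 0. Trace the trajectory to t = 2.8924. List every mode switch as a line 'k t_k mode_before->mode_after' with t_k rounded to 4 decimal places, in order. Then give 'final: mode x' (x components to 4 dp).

1 1.0226 1->2
2 2.3080 2->0
final: 0 33.7817 16.3949

Mode 1: guard c·x = 6.9733 hit at Δt = 1.0226 (t = 1.0226), x⁻ = (3.2906, 7.3570) → reset → x⁺ = (3.1267, 7.6991), jump to mode 2
Mode 2: guard c·x = 10.9447 hit at Δt = 1.2854 (t = 2.3080), x⁻ = (14.2437, 8.1706) → reset → x⁺ = (14.7711, 8.1857), jump to mode 0
Mode 0: flow for 0.5844 to horizon, guard not reached → x = (33.7817, 16.3949)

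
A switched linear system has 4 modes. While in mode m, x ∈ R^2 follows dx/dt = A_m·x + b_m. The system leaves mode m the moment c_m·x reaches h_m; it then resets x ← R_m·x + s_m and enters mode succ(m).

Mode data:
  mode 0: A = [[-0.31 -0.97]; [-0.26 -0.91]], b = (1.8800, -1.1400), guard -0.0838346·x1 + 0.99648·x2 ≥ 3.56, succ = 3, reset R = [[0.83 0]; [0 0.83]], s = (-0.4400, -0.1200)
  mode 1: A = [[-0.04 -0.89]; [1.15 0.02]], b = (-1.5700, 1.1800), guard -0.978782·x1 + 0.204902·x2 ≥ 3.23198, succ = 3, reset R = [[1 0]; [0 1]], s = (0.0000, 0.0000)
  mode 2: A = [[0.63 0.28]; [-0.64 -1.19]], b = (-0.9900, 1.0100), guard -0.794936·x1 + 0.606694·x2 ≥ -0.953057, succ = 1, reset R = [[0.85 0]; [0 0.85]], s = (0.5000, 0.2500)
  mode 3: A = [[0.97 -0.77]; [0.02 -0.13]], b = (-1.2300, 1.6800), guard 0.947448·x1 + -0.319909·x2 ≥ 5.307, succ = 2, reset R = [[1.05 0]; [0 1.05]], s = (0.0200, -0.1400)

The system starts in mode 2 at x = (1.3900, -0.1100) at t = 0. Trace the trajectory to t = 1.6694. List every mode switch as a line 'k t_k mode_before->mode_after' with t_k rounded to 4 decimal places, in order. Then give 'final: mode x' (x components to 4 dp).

Mode 2: guard c·x = -0.9531 hit at Δt = 0.8982 (t = 0.8982), x⁻ = (1.2431, 0.0579) → reset → x⁺ = (1.5566, 0.2992), jump to mode 1
Mode 1: flow for 0.7712 to horizon, guard not reached → x = (-0.4875, 1.7724)

1 0.8982 2->1
final: 1 -0.4875 1.7724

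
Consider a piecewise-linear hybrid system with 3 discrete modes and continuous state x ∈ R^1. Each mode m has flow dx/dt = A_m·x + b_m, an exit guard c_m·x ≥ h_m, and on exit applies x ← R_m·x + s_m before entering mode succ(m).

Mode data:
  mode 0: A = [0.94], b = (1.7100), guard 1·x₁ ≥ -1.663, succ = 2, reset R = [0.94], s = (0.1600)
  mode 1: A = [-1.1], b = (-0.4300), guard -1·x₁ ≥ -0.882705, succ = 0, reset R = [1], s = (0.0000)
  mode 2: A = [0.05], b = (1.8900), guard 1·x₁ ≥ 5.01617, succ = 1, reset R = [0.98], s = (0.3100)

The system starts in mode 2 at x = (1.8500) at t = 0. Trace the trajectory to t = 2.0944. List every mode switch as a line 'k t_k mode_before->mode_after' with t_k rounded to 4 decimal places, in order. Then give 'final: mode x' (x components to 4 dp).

Mode 2: guard c·x = 5.0162 hit at Δt = 1.5365 (t = 1.5365), x⁻ = (5.0162) → reset → x⁺ = (5.2258), jump to mode 1
Mode 1: flow for 0.5579 to horizon, guard not reached → x = (2.6497)

1 1.5365 2->1
final: 1 2.6497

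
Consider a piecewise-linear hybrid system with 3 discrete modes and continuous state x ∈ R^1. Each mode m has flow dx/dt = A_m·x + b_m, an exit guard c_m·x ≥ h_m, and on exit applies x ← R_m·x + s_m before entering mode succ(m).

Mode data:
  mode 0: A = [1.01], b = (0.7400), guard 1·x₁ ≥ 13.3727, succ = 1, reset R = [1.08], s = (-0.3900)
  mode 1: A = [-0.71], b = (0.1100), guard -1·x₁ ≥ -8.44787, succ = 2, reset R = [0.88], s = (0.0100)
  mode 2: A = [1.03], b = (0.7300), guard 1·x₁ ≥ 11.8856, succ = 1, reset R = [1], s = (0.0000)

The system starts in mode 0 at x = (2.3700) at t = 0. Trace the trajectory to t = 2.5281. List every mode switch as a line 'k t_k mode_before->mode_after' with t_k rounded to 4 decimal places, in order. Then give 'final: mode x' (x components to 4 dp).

1 1.4993 0->1
2 2.2265 1->2
final: 2 10.4143

Mode 0: guard c·x = 13.3727 hit at Δt = 1.4993 (t = 1.4993), x⁻ = (13.3727) → reset → x⁺ = (14.0525), jump to mode 1
Mode 1: guard c·x = -8.4479 hit at Δt = 0.7272 (t = 2.2265), x⁻ = (8.4479) → reset → x⁺ = (7.4441), jump to mode 2
Mode 2: flow for 0.3016 to horizon, guard not reached → x = (10.4143)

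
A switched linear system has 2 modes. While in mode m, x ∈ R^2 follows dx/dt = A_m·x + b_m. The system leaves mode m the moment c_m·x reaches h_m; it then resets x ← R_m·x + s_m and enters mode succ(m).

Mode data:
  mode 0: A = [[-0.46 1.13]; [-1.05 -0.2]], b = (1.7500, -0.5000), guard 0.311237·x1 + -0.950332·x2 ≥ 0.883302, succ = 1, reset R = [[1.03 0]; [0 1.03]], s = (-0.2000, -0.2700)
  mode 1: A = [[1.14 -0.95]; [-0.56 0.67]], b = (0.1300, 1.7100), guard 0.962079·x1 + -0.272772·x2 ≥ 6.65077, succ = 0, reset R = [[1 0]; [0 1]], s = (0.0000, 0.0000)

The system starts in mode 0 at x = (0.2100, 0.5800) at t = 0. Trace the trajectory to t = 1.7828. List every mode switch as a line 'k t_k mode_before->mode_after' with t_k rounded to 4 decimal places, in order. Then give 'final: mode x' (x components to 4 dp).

1 0.7534 0->1
final: 1 5.3632 -1.1904

Mode 0: guard c·x = 0.8833 hit at Δt = 0.7534 (t = 0.7534), x⁻ = (1.3110, -0.5001) → reset → x⁺ = (1.1503, -0.7851), jump to mode 1
Mode 1: flow for 1.0294 to horizon, guard not reached → x = (5.3632, -1.1904)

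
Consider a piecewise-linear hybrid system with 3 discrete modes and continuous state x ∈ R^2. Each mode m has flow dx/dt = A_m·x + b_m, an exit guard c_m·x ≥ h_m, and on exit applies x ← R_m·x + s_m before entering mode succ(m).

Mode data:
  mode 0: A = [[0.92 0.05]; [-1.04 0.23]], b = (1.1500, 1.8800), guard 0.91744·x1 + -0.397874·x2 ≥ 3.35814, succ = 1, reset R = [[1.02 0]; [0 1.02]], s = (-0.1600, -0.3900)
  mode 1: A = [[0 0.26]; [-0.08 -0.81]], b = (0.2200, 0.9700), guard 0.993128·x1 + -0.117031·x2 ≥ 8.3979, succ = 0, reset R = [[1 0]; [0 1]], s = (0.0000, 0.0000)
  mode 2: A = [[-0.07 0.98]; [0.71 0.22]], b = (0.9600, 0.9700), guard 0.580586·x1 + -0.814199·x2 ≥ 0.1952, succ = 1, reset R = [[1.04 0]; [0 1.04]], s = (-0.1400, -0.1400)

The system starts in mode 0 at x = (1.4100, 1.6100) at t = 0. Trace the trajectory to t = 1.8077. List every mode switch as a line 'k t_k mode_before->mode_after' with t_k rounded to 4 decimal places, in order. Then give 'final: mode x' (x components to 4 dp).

Mode 0: guard c·x = 3.3581 hit at Δt = 0.7605 (t = 0.7605), x⁻ = (4.1943, 1.2313) → reset → x⁺ = (4.1182, 0.8659), jump to mode 1
Mode 1: flow for 1.0472 to horizon, guard not reached → x = (4.5762, 0.8081)

1 0.7605 0->1
final: 1 4.5762 0.8081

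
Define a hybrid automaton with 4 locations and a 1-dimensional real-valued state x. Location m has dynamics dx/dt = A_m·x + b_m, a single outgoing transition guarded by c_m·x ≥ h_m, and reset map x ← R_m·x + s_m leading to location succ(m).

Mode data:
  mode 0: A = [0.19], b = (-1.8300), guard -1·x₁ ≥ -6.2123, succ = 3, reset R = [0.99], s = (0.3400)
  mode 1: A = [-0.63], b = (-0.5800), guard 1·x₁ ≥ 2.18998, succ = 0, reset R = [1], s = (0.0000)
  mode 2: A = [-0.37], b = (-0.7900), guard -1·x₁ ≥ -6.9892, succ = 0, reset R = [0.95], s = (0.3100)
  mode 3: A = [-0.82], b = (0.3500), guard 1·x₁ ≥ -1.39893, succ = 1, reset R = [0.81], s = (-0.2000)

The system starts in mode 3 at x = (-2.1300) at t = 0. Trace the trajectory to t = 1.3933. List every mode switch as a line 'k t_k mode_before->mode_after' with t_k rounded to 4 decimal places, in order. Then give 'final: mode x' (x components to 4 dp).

Mode 3: guard c·x = -1.3989 hit at Δt = 0.4107 (t = 0.4107), x⁻ = (-1.3989) → reset → x⁺ = (-1.3331), jump to mode 1
Mode 1: flow for 0.9826 to horizon, guard not reached → x = (-1.1427)

1 0.4107 3->1
final: 1 -1.1427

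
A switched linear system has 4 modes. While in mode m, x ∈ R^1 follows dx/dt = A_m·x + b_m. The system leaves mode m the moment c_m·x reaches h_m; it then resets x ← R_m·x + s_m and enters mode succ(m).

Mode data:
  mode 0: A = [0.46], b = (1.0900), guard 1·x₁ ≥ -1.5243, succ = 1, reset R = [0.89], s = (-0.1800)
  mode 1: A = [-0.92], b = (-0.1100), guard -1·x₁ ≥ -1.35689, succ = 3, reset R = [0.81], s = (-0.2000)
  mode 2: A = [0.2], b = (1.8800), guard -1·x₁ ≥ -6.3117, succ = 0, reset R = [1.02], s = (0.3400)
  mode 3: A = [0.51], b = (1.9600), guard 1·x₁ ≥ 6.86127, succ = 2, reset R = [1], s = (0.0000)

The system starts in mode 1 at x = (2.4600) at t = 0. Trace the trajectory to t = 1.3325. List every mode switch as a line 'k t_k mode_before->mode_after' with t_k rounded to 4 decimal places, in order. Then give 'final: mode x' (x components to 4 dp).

Mode 1: guard c·x = -1.3569 hit at Δt = 0.6065 (t = 0.6065), x⁻ = (1.3569) → reset → x⁺ = (0.8991), jump to mode 3
Mode 3: flow for 0.7260 to horizon, guard not reached → x = (3.0241)

1 0.6065 1->3
final: 3 3.0241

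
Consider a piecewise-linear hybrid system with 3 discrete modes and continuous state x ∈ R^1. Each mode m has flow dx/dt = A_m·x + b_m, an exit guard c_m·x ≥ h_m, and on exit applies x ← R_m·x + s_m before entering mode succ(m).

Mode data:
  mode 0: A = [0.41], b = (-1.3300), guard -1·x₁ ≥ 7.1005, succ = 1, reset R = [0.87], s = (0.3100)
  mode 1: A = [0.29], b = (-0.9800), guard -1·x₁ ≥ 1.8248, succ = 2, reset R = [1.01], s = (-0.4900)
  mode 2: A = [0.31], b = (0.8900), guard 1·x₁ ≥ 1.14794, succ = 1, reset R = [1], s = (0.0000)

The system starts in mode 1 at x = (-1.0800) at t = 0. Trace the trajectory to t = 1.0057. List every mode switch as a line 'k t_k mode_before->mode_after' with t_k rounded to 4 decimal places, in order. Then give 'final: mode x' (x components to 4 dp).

1 0.5326 1->2
final: 2 -2.2481

Mode 1: guard c·x = 1.8248 hit at Δt = 0.5326 (t = 0.5326), x⁻ = (-1.8248) → reset → x⁺ = (-2.3330), jump to mode 2
Mode 2: flow for 0.4731 to horizon, guard not reached → x = (-2.2481)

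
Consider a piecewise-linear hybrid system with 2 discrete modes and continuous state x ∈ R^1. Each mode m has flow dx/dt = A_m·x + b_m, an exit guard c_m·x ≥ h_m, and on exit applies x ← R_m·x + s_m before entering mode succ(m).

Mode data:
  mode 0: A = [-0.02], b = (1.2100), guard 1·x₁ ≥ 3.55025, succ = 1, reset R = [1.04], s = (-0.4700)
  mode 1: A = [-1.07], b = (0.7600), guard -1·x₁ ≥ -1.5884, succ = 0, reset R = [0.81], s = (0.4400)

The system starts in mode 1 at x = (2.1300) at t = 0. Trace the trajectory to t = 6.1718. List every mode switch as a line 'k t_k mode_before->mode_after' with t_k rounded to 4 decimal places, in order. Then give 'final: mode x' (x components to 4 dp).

Mode 1: guard c·x = -1.5884 hit at Δt = 0.4490 (t = 0.4490), x⁻ = (1.5884) → reset → x⁺ = (1.7266), jump to mode 0
Mode 0: guard c·x = 3.5503 hit at Δt = 1.5760 (t = 2.0250), x⁻ = (3.5502) → reset → x⁺ = (3.2223), jump to mode 1
Mode 1: guard c·x = -1.5884 hit at Δt = 0.9823 (t = 3.0073), x⁻ = (1.5884) → reset → x⁺ = (1.7266), jump to mode 0
Mode 0: guard c·x = 3.5503 hit at Δt = 1.5760 (t = 4.5833), x⁻ = (3.5503) → reset → x⁺ = (3.2223), jump to mode 1
Mode 1: guard c·x = -1.5884 hit at Δt = 0.9823 (t = 5.5656), x⁻ = (1.5884) → reset → x⁺ = (1.7266), jump to mode 0
Mode 0: flow for 0.6062 to horizon, guard not reached → x = (2.4349)

1 0.4490 1->0
2 2.0250 0->1
3 3.0073 1->0
4 4.5833 0->1
5 5.5656 1->0
final: 0 2.4349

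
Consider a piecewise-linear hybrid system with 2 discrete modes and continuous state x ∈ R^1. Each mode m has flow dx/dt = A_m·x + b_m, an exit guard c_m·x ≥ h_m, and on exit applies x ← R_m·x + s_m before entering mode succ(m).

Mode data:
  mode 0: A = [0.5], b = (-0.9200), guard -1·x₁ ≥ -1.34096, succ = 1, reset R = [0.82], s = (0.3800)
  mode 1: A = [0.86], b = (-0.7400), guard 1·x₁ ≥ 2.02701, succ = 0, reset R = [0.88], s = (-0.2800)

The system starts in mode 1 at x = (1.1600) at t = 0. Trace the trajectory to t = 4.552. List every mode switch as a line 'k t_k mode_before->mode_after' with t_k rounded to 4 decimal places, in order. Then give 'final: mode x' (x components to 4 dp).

1 1.5809 1->0
2 2.3707 0->1
3 3.1073 1->0
4 3.8971 0->1
final: 1 1.9479

Mode 1: guard c·x = 2.0270 hit at Δt = 1.5809 (t = 1.5809), x⁻ = (2.0270) → reset → x⁺ = (1.5038), jump to mode 0
Mode 0: guard c·x = -1.3410 hit at Δt = 0.7898 (t = 2.3707), x⁻ = (1.3410) → reset → x⁺ = (1.4796), jump to mode 1
Mode 1: guard c·x = 2.0270 hit at Δt = 0.7366 (t = 3.1073), x⁻ = (2.0270) → reset → x⁺ = (1.5038), jump to mode 0
Mode 0: guard c·x = -1.3410 hit at Δt = 0.7898 (t = 3.8971), x⁻ = (1.3410) → reset → x⁺ = (1.4796), jump to mode 1
Mode 1: flow for 0.6549 to horizon, guard not reached → x = (1.9479)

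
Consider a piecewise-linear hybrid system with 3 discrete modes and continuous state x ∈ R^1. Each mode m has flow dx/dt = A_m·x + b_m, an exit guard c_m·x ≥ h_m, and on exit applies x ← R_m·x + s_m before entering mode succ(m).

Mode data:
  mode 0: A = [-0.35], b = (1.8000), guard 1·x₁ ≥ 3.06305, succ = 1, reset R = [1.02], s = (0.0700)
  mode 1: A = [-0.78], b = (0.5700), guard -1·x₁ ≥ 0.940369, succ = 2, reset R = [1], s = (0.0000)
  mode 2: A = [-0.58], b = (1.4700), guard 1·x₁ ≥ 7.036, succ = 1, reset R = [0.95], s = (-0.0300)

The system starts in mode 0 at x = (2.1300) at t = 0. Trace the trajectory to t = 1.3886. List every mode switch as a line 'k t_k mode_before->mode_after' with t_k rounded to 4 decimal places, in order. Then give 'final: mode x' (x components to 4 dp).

Mode 0: guard c·x = 3.0631 hit at Δt = 1.0589 (t = 1.0589), x⁻ = (3.0630) → reset → x⁺ = (3.1943), jump to mode 1
Mode 1: flow for 0.3297 to horizon, guard not reached → x = (2.6357)

1 1.0589 0->1
final: 1 2.6357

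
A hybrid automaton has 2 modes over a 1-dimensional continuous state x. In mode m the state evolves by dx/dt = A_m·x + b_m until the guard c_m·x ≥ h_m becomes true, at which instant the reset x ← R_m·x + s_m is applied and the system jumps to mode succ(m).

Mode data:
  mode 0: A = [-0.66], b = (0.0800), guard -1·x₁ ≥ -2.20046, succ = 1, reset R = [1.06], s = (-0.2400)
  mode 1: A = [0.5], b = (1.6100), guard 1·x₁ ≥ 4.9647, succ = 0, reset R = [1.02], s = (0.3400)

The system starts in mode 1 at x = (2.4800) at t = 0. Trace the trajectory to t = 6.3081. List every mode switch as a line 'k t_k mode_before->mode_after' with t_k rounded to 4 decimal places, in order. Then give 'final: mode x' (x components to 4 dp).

1 0.7236 1->0
2 2.1364 0->1
3 3.0008 1->0
4 4.4136 0->1
5 5.2780 1->0
final: 0 2.7980

Mode 1: guard c·x = 4.9647 hit at Δt = 0.7236 (t = 0.7236), x⁻ = (4.9647) → reset → x⁺ = (5.4040), jump to mode 0
Mode 0: guard c·x = -2.2005 hit at Δt = 1.4128 (t = 2.1364), x⁻ = (2.2005) → reset → x⁺ = (2.0925), jump to mode 1
Mode 1: guard c·x = 4.9647 hit at Δt = 0.8644 (t = 3.0008), x⁻ = (4.9647) → reset → x⁺ = (5.4040), jump to mode 0
Mode 0: guard c·x = -2.2005 hit at Δt = 1.4128 (t = 4.4136), x⁻ = (2.2005) → reset → x⁺ = (2.0925), jump to mode 1
Mode 1: guard c·x = 4.9647 hit at Δt = 0.8644 (t = 5.2780), x⁻ = (4.9647) → reset → x⁺ = (5.4040), jump to mode 0
Mode 0: flow for 1.0301 to horizon, guard not reached → x = (2.7980)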